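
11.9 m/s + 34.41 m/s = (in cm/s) 4631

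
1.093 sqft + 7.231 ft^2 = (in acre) 0.0001911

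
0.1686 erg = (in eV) 1.052e+11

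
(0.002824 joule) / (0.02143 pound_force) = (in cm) 2.962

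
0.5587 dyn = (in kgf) 5.697e-07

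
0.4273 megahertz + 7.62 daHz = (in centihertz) 4.274e+07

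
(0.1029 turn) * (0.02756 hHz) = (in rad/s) 1.782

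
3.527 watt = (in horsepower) 0.00473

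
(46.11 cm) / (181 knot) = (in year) 1.57e-10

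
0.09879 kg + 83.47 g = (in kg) 0.1823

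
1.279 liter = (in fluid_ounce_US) 43.25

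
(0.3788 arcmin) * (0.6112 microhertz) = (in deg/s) 3.859e-09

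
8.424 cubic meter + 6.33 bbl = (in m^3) 9.43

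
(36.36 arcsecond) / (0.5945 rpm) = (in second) 0.002832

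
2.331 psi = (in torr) 120.5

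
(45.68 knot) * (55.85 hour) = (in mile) 2936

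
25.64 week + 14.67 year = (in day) 5534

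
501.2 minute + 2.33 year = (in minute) 1.225e+06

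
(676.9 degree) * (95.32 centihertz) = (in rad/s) 11.26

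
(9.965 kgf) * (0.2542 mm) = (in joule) 0.02484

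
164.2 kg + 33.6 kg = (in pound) 436.1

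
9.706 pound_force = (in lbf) 9.706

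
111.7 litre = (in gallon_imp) 24.57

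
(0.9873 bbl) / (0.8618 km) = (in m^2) 0.0001821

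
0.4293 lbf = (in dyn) 1.91e+05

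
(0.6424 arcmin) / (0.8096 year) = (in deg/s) 4.194e-10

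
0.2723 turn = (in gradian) 108.9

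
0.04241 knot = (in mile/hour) 0.0488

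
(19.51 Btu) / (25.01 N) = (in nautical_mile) 0.4444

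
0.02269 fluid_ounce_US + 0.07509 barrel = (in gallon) 3.154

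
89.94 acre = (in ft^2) 3.918e+06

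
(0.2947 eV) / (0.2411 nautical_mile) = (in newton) 1.057e-22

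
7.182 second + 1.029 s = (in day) 9.503e-05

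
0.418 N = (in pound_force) 0.09397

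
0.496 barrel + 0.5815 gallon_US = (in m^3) 0.08106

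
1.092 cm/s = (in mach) 3.207e-05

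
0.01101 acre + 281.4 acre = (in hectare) 113.9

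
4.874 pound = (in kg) 2.211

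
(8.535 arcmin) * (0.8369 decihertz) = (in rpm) 0.001984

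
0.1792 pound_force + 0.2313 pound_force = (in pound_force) 0.4105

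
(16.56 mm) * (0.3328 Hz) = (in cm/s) 0.5511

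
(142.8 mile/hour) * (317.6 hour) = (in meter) 7.299e+07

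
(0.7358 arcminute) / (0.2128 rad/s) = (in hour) 2.794e-07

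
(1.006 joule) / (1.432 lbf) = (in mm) 157.9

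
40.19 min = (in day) 0.02791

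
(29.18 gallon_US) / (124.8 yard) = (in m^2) 0.0009679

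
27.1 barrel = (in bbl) 27.1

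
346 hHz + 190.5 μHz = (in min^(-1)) 2.076e+06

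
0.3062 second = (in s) 0.3062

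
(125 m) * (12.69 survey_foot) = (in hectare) 0.04835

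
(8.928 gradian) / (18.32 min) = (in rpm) 0.001218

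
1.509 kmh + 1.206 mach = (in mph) 919.5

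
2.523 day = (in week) 0.3604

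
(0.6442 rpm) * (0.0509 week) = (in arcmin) 7.139e+06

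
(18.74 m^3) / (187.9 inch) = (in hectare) 0.0003927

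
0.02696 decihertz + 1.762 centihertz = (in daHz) 0.002032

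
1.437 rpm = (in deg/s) 8.622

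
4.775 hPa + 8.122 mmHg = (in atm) 0.0154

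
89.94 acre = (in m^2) 3.64e+05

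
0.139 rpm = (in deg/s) 0.834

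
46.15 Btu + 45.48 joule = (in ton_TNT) 1.165e-05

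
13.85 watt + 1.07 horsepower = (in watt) 811.7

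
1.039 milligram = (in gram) 0.001039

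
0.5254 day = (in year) 0.001439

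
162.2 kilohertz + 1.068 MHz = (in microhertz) 1.23e+12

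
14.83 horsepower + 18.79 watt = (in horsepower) 14.86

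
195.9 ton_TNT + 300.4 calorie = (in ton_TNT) 195.9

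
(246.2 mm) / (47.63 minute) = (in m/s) 8.615e-05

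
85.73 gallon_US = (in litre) 324.5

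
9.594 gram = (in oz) 0.3384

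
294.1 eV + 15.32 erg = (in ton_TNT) 3.662e-16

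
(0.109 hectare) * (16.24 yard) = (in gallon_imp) 3.56e+06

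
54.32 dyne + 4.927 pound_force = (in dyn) 2.192e+06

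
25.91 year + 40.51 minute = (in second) 8.171e+08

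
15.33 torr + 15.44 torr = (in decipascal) 4.102e+04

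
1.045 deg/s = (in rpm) 0.1742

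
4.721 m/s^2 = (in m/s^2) 4.721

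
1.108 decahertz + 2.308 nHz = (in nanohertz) 1.108e+10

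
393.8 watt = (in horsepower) 0.5281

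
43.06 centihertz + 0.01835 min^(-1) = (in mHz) 430.9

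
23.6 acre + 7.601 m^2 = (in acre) 23.6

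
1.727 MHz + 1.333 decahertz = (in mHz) 1.727e+09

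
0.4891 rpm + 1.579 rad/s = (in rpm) 15.57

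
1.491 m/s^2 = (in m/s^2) 1.491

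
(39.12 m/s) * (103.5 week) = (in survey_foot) 8.034e+09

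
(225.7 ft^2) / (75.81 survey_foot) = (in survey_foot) 2.977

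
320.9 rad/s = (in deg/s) 1.839e+04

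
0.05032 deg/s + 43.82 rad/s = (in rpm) 418.5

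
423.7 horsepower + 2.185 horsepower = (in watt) 3.176e+05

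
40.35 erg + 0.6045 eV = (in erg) 40.35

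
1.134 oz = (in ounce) 1.134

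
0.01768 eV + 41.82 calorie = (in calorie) 41.82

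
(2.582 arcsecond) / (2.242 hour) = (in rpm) 1.481e-08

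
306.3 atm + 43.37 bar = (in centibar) 3.537e+04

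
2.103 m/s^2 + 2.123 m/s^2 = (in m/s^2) 4.226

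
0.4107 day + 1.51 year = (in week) 78.79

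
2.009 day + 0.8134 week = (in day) 7.703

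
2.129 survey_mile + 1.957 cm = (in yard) 3747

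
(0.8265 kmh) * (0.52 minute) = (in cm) 716.3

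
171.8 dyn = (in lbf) 0.0003862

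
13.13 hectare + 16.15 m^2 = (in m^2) 1.313e+05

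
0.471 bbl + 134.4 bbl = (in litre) 2.144e+04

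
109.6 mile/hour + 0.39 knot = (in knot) 95.63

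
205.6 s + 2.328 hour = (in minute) 143.1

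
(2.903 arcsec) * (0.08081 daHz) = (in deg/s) 0.0006516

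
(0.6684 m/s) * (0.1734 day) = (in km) 10.01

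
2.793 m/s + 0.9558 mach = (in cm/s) 3.282e+04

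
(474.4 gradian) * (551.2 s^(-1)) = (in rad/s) 4107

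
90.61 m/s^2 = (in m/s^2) 90.61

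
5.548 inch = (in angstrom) 1.409e+09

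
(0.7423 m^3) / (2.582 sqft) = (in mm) 3095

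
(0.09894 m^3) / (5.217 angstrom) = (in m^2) 1.896e+08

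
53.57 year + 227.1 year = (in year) 280.7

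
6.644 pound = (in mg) 3.014e+06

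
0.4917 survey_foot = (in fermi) 1.499e+14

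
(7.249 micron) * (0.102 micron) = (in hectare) 7.394e-17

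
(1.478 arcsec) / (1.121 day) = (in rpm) 7.065e-10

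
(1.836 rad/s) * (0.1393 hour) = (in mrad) 9.207e+05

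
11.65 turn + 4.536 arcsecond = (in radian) 73.2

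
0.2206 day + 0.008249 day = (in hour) 5.492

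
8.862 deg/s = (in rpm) 1.477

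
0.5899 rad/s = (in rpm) 5.633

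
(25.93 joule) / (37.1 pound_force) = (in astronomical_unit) 1.05e-12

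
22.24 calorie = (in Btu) 0.0882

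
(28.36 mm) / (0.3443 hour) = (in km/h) 8.237e-05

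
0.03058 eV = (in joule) 4.899e-21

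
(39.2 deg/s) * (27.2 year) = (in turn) 9.34e+07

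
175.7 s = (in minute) 2.928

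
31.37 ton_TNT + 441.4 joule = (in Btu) 1.244e+08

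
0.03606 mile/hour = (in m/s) 0.01612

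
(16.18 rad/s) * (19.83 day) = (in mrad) 2.772e+10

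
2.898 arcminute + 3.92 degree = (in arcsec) 1.429e+04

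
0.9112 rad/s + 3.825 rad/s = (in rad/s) 4.736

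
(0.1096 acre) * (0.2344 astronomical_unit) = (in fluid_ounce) 5.259e+17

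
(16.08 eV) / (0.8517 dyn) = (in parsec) 9.803e-30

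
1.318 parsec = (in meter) 4.067e+16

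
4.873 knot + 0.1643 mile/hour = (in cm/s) 258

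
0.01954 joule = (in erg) 1.954e+05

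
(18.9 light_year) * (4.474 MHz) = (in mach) 2.349e+21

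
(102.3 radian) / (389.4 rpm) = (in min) 0.04181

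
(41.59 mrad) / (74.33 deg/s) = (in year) 1.017e-09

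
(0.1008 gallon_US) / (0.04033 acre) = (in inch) 9.204e-05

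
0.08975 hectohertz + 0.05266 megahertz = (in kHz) 52.67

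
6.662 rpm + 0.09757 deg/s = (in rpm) 6.678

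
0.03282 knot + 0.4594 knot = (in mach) 0.0007437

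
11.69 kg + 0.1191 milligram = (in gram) 1.169e+04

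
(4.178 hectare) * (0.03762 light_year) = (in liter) 1.487e+22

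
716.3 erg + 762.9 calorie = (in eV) 1.992e+22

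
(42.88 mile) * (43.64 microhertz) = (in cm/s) 301.2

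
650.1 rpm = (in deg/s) 3901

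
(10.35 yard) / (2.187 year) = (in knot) 2.667e-07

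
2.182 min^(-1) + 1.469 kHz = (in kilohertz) 1.469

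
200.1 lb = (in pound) 200.1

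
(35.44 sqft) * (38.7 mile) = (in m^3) 2.051e+05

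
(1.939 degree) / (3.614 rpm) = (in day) 1.035e-06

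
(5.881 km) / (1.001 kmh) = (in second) 2.115e+04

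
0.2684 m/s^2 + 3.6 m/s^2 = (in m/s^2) 3.868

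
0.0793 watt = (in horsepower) 0.0001063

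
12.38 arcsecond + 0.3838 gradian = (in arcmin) 20.93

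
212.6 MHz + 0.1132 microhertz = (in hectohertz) 2.126e+06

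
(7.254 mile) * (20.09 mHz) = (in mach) 0.6888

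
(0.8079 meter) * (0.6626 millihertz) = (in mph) 0.001197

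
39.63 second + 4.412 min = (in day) 0.003523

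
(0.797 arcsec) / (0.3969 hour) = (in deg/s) 1.549e-07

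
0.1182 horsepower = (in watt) 88.14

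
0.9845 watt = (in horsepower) 0.00132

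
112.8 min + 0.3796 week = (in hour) 65.65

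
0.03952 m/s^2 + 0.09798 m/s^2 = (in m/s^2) 0.1375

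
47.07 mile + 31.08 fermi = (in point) 2.147e+08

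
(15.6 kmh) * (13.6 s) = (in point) 1.671e+05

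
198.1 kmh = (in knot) 107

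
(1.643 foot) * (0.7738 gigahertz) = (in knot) 7.533e+08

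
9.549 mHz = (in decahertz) 0.0009549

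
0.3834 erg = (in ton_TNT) 9.163e-18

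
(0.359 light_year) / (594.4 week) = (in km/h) 3.401e+07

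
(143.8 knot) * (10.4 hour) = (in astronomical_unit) 1.851e-05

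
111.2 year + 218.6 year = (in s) 1.04e+10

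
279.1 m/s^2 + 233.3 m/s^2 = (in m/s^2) 512.4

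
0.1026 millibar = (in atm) 0.0001013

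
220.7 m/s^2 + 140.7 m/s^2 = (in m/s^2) 361.4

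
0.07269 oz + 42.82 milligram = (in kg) 0.002104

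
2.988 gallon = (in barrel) 0.07114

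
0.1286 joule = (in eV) 8.027e+17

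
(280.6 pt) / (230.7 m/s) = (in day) 4.966e-09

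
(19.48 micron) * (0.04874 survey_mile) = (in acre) 3.776e-07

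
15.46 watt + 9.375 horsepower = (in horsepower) 9.396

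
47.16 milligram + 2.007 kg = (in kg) 2.007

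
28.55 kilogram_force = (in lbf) 62.94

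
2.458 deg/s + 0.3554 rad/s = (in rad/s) 0.3983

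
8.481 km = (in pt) 2.404e+07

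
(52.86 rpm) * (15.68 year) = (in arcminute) 9.41e+12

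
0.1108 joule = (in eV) 6.916e+17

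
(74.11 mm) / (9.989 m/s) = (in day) 8.587e-08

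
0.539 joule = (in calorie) 0.1288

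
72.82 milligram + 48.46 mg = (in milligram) 121.3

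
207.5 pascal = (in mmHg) 1.556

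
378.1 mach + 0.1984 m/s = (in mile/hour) 2.88e+05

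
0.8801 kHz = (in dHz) 8801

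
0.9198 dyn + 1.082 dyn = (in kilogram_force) 2.041e-06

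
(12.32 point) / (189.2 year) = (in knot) 1.416e-12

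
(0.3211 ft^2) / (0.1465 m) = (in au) 1.361e-12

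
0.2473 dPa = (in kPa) 2.473e-05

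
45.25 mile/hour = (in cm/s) 2023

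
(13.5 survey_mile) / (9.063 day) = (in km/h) 0.09989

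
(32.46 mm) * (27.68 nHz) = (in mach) 2.639e-12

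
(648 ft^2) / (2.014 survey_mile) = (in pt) 52.65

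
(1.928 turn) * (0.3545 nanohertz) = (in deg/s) 2.461e-07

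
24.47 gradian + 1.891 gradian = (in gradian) 26.36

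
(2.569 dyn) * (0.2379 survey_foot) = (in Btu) 1.766e-09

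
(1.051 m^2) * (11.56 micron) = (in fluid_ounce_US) 0.4108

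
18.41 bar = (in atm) 18.17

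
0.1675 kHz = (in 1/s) 167.5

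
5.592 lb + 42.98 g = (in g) 2579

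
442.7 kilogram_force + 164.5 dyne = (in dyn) 4.341e+08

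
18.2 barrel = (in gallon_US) 764.4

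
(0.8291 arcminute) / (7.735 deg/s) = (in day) 2.068e-08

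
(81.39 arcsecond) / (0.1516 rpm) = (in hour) 6.904e-06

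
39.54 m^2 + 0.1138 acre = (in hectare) 0.05001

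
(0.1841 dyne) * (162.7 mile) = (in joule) 0.482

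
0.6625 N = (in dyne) 6.625e+04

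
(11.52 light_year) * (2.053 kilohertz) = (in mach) 6.571e+17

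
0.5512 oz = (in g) 15.63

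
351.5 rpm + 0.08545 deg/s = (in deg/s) 2109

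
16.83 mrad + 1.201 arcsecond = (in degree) 0.9646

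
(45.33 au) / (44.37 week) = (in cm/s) 2.527e+07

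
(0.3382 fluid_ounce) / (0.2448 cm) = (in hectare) 4.086e-07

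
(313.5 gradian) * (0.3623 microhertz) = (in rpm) 1.704e-05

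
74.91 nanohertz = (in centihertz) 7.491e-06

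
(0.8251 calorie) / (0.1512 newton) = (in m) 22.83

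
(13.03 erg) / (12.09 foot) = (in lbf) 7.949e-08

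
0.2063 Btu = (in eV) 1.359e+21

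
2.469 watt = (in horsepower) 0.003311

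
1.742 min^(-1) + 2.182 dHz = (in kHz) 0.0002472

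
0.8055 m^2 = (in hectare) 8.055e-05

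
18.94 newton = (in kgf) 1.931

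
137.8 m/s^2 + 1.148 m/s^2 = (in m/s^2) 138.9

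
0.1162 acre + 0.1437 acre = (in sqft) 1.132e+04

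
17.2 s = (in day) 0.0001991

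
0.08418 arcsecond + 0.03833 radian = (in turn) 0.0061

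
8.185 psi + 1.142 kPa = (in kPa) 57.58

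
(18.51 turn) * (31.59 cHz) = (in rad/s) 36.74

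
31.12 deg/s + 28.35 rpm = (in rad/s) 3.512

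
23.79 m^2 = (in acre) 0.005879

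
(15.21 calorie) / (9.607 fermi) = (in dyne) 6.624e+20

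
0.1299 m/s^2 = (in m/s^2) 0.1299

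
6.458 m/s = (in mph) 14.45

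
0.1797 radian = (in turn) 0.0286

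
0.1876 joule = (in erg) 1.876e+06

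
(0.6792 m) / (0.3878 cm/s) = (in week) 0.0002896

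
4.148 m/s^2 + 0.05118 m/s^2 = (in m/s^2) 4.199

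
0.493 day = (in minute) 709.9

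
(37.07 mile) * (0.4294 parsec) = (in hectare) 7.905e+16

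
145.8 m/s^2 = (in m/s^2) 145.8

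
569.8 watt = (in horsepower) 0.7641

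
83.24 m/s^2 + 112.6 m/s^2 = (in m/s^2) 195.8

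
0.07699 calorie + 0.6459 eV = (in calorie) 0.07699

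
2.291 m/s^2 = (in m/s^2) 2.291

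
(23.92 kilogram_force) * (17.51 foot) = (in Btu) 1.187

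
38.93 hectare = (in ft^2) 4.19e+06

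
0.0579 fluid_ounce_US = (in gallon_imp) 0.0003767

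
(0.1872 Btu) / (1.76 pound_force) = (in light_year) 2.667e-15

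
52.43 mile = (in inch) 3.322e+06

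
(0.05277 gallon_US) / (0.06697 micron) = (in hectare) 0.2983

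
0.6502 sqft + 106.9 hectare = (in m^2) 1.069e+06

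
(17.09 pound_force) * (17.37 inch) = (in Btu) 0.03179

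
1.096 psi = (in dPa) 7.557e+04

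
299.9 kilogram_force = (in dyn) 2.941e+08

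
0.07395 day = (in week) 0.01056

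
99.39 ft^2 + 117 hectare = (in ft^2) 1.259e+07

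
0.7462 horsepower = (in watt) 556.4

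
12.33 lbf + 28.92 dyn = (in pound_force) 12.33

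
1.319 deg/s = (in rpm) 0.2198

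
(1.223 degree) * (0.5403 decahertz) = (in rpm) 1.101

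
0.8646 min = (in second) 51.88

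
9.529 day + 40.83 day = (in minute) 7.252e+04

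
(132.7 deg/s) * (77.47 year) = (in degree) 3.242e+11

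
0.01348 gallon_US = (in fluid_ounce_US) 1.725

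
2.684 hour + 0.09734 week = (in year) 0.002173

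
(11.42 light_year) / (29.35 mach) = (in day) 1.251e+08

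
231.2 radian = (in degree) 1.325e+04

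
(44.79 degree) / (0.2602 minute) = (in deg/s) 2.869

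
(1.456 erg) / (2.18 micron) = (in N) 0.06679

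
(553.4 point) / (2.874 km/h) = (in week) 4.043e-07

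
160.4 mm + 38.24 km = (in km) 38.24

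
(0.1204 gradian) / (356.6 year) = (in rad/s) 1.682e-13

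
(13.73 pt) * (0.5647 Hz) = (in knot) 0.005317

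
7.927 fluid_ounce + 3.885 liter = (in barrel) 0.02591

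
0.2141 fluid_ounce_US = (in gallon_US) 0.001673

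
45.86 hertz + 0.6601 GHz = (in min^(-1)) 3.961e+10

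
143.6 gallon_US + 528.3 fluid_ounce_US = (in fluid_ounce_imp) 1.968e+04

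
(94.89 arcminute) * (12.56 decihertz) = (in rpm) 0.3311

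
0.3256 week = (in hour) 54.7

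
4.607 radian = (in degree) 264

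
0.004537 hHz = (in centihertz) 45.37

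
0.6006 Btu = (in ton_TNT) 1.514e-07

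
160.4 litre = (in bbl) 1.009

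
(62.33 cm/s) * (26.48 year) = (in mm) 5.205e+11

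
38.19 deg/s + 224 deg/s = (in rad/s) 4.576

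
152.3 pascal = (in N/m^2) 152.3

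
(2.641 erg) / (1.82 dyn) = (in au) 9.7e-14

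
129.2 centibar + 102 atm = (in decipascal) 1.046e+08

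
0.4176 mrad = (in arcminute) 1.436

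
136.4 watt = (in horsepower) 0.1829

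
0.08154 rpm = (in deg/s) 0.4892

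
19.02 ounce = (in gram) 539.2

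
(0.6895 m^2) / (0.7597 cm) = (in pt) 2.573e+05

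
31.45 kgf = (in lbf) 69.34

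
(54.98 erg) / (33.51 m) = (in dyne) 0.01641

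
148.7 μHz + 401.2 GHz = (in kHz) 4.012e+08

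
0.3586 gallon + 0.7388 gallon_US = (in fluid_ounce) 140.5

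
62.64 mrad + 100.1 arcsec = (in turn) 0.01005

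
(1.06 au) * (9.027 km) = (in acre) 3.537e+11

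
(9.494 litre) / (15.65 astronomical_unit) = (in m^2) 4.055e-15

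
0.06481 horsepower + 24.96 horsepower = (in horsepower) 25.02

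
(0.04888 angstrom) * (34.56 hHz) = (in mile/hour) 3.779e-08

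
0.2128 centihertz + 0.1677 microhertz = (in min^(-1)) 0.1277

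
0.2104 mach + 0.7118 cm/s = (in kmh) 257.9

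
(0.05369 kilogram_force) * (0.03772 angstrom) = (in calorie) 4.747e-13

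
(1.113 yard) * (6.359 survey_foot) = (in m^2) 1.973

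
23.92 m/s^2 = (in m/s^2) 23.92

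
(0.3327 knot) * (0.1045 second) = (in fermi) 1.789e+13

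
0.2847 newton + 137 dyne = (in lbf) 0.06431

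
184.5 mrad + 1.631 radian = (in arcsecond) 3.745e+05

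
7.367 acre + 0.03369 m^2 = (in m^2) 2.981e+04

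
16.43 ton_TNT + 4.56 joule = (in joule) 6.874e+10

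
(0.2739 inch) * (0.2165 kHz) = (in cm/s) 150.6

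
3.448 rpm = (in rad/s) 0.3611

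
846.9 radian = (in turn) 134.8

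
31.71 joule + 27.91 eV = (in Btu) 0.03006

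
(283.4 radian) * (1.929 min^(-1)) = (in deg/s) 522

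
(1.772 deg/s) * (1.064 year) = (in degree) 5.946e+07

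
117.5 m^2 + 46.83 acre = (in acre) 46.86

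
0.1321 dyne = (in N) 1.321e-06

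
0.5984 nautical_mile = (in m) 1108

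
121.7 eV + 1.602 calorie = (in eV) 4.184e+19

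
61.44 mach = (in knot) 4.067e+04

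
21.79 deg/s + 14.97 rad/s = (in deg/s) 879.5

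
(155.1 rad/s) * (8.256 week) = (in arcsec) 1.597e+14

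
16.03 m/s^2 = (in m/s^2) 16.03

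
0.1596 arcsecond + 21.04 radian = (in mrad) 2.104e+04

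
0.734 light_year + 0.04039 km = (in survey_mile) 4.315e+12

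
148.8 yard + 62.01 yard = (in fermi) 1.928e+17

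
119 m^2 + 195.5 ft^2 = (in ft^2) 1476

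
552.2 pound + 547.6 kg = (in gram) 7.981e+05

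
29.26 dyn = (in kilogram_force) 2.984e-05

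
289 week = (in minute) 2.913e+06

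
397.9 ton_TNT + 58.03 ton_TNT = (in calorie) 4.559e+11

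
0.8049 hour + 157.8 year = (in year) 157.8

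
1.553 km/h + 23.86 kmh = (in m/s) 7.059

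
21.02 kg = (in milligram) 2.102e+07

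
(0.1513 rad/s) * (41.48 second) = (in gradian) 399.5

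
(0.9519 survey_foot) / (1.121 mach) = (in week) 1.257e-09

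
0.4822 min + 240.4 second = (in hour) 0.07481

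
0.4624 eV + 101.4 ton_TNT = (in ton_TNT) 101.4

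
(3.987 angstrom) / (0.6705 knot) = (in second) 1.156e-09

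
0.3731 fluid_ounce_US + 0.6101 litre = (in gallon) 0.1641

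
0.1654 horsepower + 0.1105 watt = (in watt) 123.4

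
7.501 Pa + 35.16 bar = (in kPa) 3516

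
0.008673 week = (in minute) 87.42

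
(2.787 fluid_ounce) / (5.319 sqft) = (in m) 0.0001668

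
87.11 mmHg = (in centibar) 11.61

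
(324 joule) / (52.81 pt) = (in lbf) 3910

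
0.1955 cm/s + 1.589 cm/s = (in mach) 5.241e-05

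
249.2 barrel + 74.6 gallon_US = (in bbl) 251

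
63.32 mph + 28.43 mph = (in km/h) 147.7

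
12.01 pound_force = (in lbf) 12.01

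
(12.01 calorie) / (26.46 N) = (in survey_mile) 0.00118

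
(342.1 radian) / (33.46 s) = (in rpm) 97.63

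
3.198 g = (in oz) 0.1128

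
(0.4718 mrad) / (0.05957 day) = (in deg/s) 5.252e-06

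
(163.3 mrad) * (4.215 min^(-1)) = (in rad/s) 0.01147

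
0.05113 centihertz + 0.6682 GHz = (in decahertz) 6.682e+07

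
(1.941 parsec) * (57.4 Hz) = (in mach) 1.01e+16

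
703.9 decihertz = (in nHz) 7.039e+10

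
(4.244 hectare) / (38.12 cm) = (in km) 111.3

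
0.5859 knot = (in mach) 0.0008852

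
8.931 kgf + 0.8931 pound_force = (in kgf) 9.336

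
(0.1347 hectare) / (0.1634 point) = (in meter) 2.337e+07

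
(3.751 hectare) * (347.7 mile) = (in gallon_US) 5.545e+12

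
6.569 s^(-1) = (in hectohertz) 0.06569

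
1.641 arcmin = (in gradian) 0.03039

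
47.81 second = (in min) 0.7968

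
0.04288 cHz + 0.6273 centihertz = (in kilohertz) 6.702e-06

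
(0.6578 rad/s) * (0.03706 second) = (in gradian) 1.552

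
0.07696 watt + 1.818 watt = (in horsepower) 0.002541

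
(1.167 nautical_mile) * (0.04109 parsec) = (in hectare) 2.74e+14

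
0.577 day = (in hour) 13.85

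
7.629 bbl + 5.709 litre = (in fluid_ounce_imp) 4.289e+04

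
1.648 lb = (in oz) 26.37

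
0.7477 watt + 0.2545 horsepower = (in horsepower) 0.2555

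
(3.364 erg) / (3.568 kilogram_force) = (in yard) 1.051e-08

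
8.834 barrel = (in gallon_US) 371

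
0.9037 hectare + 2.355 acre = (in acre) 4.588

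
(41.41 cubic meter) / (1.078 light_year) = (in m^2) 4.06e-15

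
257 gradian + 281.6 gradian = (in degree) 484.7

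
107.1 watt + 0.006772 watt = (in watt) 107.1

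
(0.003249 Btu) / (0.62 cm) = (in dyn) 5.529e+07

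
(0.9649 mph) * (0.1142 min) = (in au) 1.976e-11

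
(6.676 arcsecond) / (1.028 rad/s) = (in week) 5.206e-11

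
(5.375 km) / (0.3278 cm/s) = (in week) 2.711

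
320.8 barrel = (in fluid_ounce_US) 1.725e+06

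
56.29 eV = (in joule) 9.019e-18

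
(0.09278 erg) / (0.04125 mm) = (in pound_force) 5.056e-05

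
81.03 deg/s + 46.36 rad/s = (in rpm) 456.2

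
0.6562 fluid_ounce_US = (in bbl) 0.0001221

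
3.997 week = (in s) 2.417e+06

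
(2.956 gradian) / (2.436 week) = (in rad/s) 3.152e-08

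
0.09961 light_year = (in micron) 9.424e+20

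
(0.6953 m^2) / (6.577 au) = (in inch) 2.782e-11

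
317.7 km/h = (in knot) 171.5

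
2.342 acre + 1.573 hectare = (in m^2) 2.521e+04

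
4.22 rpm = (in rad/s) 0.4419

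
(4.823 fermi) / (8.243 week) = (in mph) 2.164e-21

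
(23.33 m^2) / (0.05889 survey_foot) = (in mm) 1.3e+06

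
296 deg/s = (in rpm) 49.33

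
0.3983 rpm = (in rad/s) 0.04171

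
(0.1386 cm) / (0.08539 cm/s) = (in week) 2.684e-06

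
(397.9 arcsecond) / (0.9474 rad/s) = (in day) 2.357e-08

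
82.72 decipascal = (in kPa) 0.008272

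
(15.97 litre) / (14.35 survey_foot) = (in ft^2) 0.0393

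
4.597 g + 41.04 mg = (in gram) 4.638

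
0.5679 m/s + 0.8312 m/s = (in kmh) 5.037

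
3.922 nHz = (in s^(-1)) 3.922e-09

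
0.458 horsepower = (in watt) 341.5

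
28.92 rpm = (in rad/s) 3.028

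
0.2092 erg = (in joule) 2.092e-08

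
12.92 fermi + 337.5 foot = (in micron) 1.029e+08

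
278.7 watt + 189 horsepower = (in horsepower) 189.4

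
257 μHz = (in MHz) 2.57e-10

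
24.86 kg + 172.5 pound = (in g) 1.031e+05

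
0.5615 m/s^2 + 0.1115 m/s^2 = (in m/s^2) 0.673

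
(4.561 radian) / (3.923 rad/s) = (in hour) 0.000323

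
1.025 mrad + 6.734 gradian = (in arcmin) 367.2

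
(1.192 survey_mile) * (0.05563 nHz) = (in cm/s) 1.067e-05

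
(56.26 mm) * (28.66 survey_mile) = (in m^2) 2595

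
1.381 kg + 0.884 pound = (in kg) 1.782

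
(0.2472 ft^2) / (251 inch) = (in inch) 0.1418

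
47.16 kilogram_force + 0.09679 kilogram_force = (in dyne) 4.634e+07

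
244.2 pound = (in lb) 244.2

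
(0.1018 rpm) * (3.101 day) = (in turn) 454.6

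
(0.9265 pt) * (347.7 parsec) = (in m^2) 3.507e+15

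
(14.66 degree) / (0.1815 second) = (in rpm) 13.46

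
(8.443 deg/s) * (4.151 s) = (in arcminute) 2103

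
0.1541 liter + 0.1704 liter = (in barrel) 0.002041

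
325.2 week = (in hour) 5.463e+04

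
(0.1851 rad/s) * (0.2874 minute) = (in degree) 182.9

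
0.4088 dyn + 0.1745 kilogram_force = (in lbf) 0.3847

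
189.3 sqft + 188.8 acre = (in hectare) 76.41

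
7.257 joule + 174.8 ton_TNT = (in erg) 7.314e+18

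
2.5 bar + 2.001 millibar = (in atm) 2.469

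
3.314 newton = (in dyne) 3.314e+05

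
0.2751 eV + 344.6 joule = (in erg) 3.446e+09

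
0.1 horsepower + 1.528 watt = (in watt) 76.1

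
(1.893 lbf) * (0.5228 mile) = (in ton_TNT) 1.693e-06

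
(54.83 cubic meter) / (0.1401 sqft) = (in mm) 4.213e+06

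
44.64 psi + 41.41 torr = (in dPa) 3.133e+06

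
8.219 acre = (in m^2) 3.326e+04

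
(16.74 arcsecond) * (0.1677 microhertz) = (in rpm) 1.3e-10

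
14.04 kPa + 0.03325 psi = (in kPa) 14.27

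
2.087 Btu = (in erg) 2.202e+10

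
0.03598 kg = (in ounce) 1.269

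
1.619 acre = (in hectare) 0.6552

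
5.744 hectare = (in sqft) 6.183e+05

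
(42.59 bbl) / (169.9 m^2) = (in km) 3.985e-05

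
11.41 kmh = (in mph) 7.09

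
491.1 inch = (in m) 12.47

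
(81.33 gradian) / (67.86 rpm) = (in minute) 0.002996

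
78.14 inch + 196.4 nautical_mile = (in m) 3.637e+05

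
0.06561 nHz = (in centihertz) 6.561e-09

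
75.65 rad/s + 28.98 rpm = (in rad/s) 78.68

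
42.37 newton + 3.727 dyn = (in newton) 42.37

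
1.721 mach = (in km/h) 2110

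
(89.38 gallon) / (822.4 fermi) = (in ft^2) 4.428e+12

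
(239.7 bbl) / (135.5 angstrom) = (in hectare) 2.812e+05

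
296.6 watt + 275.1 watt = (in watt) 571.7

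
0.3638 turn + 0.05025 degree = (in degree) 131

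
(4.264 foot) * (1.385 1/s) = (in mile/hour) 4.027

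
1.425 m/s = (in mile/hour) 3.188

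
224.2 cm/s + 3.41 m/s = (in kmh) 20.35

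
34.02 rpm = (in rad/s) 3.563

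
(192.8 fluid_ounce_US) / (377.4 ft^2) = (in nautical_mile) 8.781e-08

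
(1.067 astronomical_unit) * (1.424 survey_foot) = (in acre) 1.712e+07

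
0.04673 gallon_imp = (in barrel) 0.001336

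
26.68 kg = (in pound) 58.82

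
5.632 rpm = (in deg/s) 33.79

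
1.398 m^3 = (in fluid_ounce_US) 4.727e+04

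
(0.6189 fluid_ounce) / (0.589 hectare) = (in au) 2.077e-20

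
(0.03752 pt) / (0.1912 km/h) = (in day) 2.884e-09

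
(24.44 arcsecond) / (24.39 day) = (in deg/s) 3.222e-09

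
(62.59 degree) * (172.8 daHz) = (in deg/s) 1.082e+05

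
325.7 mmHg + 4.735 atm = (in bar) 5.232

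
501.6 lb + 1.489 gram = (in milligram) 2.275e+08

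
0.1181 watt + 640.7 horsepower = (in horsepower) 640.7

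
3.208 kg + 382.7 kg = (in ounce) 1.361e+04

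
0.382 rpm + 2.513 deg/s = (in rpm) 0.8008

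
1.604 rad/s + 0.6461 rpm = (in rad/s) 1.672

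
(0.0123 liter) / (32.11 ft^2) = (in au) 2.756e-17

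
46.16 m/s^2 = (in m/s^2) 46.16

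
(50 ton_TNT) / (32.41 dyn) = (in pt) 1.83e+18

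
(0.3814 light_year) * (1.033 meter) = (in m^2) 3.727e+15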